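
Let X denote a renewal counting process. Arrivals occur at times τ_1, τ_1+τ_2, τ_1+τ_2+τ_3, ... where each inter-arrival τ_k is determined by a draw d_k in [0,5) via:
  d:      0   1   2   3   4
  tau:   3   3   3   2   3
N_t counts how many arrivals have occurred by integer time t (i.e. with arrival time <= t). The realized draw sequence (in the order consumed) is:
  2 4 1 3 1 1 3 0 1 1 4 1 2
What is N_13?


draw d_1=2: τ_1=3, arrival time A_1=3
draw d_2=4: τ_2=3, arrival time A_2=6
draw d_3=1: τ_3=3, arrival time A_3=9
draw d_4=3: τ_4=2, arrival time A_4=11
draw d_5=1: τ_5=3, arrival time A_5=14
draw d_6=1: τ_6=3, arrival time A_6=17
draw d_7=3: τ_7=2, arrival time A_7=19
draw d_8=0: τ_8=3, arrival time A_8=22
draw d_9=1: τ_9=3, arrival time A_9=25
draw d_10=1: τ_10=3, arrival time A_10=28
draw d_11=4: τ_11=3, arrival time A_11=31
draw d_12=1: τ_12=3, arrival time A_12=34
draw d_13=2: τ_13=3, arrival time A_13=37
N_t over t=0..13: 0:0 1:0 2:0 3:1 4:1 5:1 6:2 7:2 8:2 9:3 10:3 11:4 12:4 13:4

4


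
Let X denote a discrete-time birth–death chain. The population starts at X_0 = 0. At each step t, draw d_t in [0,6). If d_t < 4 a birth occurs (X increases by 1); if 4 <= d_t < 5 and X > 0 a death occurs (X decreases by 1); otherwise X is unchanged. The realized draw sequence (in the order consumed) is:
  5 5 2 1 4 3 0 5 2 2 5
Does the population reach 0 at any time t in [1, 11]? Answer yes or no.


t=0: X=0, d=5 → hold, X_1=0
t=1: X=0, d=5 → hold, X_2=0
t=2: X=0, d=2 → birth, X_3=1
t=3: X=1, d=1 → birth, X_4=2
t=4: X=2, d=4 → death, X_5=1
t=5: X=1, d=3 → birth, X_6=2
t=6: X=2, d=0 → birth, X_7=3
t=7: X=3, d=5 → hold, X_8=3
t=8: X=3, d=2 → birth, X_9=4
t=9: X=4, d=2 → birth, X_10=5
t=10: X=5, d=5 → hold, X_11=5

yes


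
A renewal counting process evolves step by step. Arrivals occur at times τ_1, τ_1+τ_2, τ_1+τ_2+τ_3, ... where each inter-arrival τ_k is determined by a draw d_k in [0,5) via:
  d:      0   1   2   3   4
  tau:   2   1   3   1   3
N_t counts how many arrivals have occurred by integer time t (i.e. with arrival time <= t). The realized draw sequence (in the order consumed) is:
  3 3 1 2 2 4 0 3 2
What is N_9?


draw d_1=3: τ_1=1, arrival time A_1=1
draw d_2=3: τ_2=1, arrival time A_2=2
draw d_3=1: τ_3=1, arrival time A_3=3
draw d_4=2: τ_4=3, arrival time A_4=6
draw d_5=2: τ_5=3, arrival time A_5=9
draw d_6=4: τ_6=3, arrival time A_6=12
draw d_7=0: τ_7=2, arrival time A_7=14
draw d_8=3: τ_8=1, arrival time A_8=15
draw d_9=2: τ_9=3, arrival time A_9=18
N_t over t=0..9: 0:0 1:1 2:2 3:3 4:3 5:3 6:4 7:4 8:4 9:5

5


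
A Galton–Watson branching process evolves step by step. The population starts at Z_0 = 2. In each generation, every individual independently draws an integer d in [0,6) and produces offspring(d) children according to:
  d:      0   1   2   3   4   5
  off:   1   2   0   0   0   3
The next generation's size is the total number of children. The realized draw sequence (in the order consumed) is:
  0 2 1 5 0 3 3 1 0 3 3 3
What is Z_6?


0

gen 0: Z_0=2, draws=[0, 2], offspring=[1, 0], Z_1=1
gen 1: Z_1=1, draws=[1], offspring=[2], Z_2=2
gen 2: Z_2=2, draws=[5, 0], offspring=[3, 1], Z_3=4
gen 3: Z_3=4, draws=[3, 3, 1, 0], offspring=[0, 0, 2, 1], Z_4=3
gen 4: Z_4=3, draws=[3, 3, 3], offspring=[0, 0, 0], Z_5=0
gen 5: Z_5=0, draws=[], offspring=[], Z_6=0


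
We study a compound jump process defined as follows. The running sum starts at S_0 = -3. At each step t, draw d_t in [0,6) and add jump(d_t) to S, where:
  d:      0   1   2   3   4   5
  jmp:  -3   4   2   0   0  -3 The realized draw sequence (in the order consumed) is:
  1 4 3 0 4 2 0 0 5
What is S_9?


t=0: S=-3, d=1, jump=4, S_1=1
t=1: S=1, d=4, jump=0, S_2=1
t=2: S=1, d=3, jump=0, S_3=1
t=3: S=1, d=0, jump=-3, S_4=-2
t=4: S=-2, d=4, jump=0, S_5=-2
t=5: S=-2, d=2, jump=2, S_6=0
t=6: S=0, d=0, jump=-3, S_7=-3
t=7: S=-3, d=0, jump=-3, S_8=-6
t=8: S=-6, d=5, jump=-3, S_9=-9

-9


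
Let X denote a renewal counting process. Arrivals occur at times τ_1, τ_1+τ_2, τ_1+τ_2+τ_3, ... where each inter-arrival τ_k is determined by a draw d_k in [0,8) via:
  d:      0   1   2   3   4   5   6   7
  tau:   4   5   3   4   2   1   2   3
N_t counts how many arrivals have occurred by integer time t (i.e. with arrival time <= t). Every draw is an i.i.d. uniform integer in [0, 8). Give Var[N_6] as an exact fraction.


Inter-arrival values over d=0..7: [4, 5, 3, 4, 2, 1, 2, 3]
Each d has probability 1/8, so the pmf of τ is: f(1) = 1/8, f(2) = 1/4, f(3) = 1/4, f(4) = 1/4, f(5) = 1/8
Let p_n(j) = P(N_n = j), with p_0 = [1]. Condition on τ_1: p_n(0) = P(τ > n), and for j >= 1, p_n(j) = Σ_{k<=n} f(k)·p_{n−k}(j−1)
p_1 = [7/8, 1/8]  (j = 0..1)
p_2 = [5/8, 23/64, 1/64]  (j = 0..2)
p_3 = [3/8, 35/64, 39/512, 1/512]  (j = 0..3)
p_4 = [1/8, 43/64, 97/512, 55/4096, 1/4096]  (j = 0..4)
p_5 = [0, 39/64, 175/512, 191/4096, 71/32768, 1/32768]  (j = 0..5)
p_6 = [0, 25/64, 249/512, 463/4096, 317/32768, 87/262144, 1/262144]  (j = 0..6)
E[N_6] = Σ j·p_6(j) = 456857/262144;  E[N_6²] = Σ j²·p_6(j) = 921827/262144
Var[N_6] = 921827/262144 − (456857/262144)² = 32933098639/68719476736

32933098639/68719476736


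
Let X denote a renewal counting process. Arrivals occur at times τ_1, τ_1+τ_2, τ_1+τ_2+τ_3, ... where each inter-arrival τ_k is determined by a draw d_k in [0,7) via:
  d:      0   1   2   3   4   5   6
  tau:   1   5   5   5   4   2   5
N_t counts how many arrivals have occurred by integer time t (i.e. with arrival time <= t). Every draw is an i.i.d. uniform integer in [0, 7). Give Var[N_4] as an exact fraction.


2662848/5764801

Inter-arrival values over d=0..6: [1, 5, 5, 5, 4, 2, 5]
Each d has probability 1/7, so the pmf of τ is: f(1) = 1/7, f(2) = 1/7, f(4) = 1/7, f(5) = 4/7
Let p_n(j) = P(N_n = j), with p_0 = [1]. Condition on τ_1: p_n(0) = P(τ > n), and for j >= 1, p_n(j) = Σ_{k<=n} f(k)·p_{n−k}(j−1)
p_1 = [6/7, 1/7]  (j = 0..1)
p_2 = [5/7, 13/49, 1/49]  (j = 0..2)
p_3 = [5/7, 11/49, 20/343, 1/343]  (j = 0..3)
p_4 = [4/7, 17/49, 24/343, 27/2401, 1/2401]  (j = 0..4)
E[N_4] = Σ j·p_4(j) = 1254/2401;  E[N_4²] = Σ j²·p_4(j) = 36/49
Var[N_4] = 36/49 − (1254/2401)² = 2662848/5764801


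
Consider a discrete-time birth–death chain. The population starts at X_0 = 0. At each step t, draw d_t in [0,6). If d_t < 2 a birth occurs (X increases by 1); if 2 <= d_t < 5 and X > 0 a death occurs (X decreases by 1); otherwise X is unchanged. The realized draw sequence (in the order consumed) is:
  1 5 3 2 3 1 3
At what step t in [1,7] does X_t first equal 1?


1

t=0: X=0, d=1 → birth, X_1=1
t=1: X=1, d=5 → hold, X_2=1
t=2: X=1, d=3 → death, X_3=0
t=3: X=0, d=2 → hold, X_4=0
t=4: X=0, d=3 → hold, X_5=0
t=5: X=0, d=1 → birth, X_6=1
t=6: X=1, d=3 → death, X_7=0


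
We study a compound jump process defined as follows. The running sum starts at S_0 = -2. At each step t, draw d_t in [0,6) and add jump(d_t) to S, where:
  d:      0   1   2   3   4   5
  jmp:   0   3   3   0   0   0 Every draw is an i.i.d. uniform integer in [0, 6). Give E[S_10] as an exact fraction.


8

Outcome values over d=0..5: [0, 3, 3, 0, 0, 0]
Σy = 6, Σy² = 18, M = 6
μ = 6/6 = 1,  σ² = 18/6 − (1)² = 2
E[S_10] = -2 + 10·(1) = 8


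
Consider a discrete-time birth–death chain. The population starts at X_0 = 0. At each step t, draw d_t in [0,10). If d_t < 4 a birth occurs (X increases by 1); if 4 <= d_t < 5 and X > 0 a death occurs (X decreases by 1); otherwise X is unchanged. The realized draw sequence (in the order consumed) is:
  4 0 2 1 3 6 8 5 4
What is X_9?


t=0: X=0, d=4 → hold, X_1=0
t=1: X=0, d=0 → birth, X_2=1
t=2: X=1, d=2 → birth, X_3=2
t=3: X=2, d=1 → birth, X_4=3
t=4: X=3, d=3 → birth, X_5=4
t=5: X=4, d=6 → hold, X_6=4
t=6: X=4, d=8 → hold, X_7=4
t=7: X=4, d=5 → hold, X_8=4
t=8: X=4, d=4 → death, X_9=3

3


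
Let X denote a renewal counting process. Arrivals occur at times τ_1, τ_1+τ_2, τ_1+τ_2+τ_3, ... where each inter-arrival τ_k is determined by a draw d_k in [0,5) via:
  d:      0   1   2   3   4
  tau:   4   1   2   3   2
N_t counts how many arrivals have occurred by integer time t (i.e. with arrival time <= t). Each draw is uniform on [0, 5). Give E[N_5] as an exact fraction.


Inter-arrival values over d=0..4: [4, 1, 2, 3, 2]
Each d has probability 1/5, so the pmf of τ is: f(1) = 1/5, f(2) = 2/5, f(3) = 1/5, f(4) = 1/5
Renewal equation for m(n) = E[N_n]: condition on τ_1 = k (if k <= n, one arrival plus a fresh copy on the remaining n−k steps): m(n) = F(n) + Σ_{k<=n} f(k)·m(n−k), where F(n) = P(τ <= n) and m(0) = 0
m(1) = F(1) = 1/5
m(2) = F(2) + f(1)·m(1) = 3/5 + 1/5·1/5 = 16/25
m(3) = F(3) + f(1)·m(2) + f(2)·m(1) = 4/5 + 1/5·16/25 + 2/5·1/5 = 126/125
m(4) = F(4) + f(1)·m(3) + f(2)·m(2) + f(3)·m(1) = 1 + 1/5·126/125 + 2/5·16/25 + 1/5·1/5 = 936/625
m(5) = F(5) + f(1)·m(4) + f(2)·m(3) + f(3)·m(2) + f(4)·m(1) = 1 + 1/5·936/625 + 2/5·126/125 + 1/5·16/25 + 1/5·1/5 = 5846/3125
E[N_5] = m(5) = 5846/3125

5846/3125


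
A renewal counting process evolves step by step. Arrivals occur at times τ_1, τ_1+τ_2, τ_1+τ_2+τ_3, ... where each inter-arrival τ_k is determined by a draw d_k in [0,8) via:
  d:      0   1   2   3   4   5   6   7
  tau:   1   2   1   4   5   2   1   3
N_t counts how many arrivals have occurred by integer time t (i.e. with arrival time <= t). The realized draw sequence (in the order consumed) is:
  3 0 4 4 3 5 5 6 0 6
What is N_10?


draw d_1=3: τ_1=4, arrival time A_1=4
draw d_2=0: τ_2=1, arrival time A_2=5
draw d_3=4: τ_3=5, arrival time A_3=10
draw d_4=4: τ_4=5, arrival time A_4=15
draw d_5=3: τ_5=4, arrival time A_5=19
draw d_6=5: τ_6=2, arrival time A_6=21
draw d_7=5: τ_7=2, arrival time A_7=23
draw d_8=6: τ_8=1, arrival time A_8=24
draw d_9=0: τ_9=1, arrival time A_9=25
draw d_10=6: τ_10=1, arrival time A_10=26
N_t over t=0..10: 0:0 1:0 2:0 3:0 4:1 5:2 6:2 7:2 8:2 9:2 10:3

3


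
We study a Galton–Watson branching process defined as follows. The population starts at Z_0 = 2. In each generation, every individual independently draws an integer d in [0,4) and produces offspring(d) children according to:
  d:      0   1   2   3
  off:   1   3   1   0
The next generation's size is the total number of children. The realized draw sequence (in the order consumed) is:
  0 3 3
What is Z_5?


gen 0: Z_0=2, draws=[0, 3], offspring=[1, 0], Z_1=1
gen 1: Z_1=1, draws=[3], offspring=[0], Z_2=0
gen 2: Z_2=0, draws=[], offspring=[], Z_3=0
gen 3: Z_3=0, draws=[], offspring=[], Z_4=0
gen 4: Z_4=0, draws=[], offspring=[], Z_5=0

0


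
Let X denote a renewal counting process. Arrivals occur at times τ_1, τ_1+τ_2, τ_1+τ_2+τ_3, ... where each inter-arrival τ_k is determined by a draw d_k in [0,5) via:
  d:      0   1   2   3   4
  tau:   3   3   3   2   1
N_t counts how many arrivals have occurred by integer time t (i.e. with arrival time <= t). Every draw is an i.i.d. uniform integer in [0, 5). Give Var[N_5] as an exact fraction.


4527024/9765625

Inter-arrival values over d=0..4: [3, 3, 3, 2, 1]
Each d has probability 1/5, so the pmf of τ is: f(1) = 1/5, f(2) = 1/5, f(3) = 3/5
Let p_n(j) = P(N_n = j), with p_0 = [1]. Condition on τ_1: p_n(0) = P(τ > n), and for j >= 1, p_n(j) = Σ_{k<=n} f(k)·p_{n−k}(j−1)
p_1 = [4/5, 1/5]  (j = 0..1)
p_2 = [3/5, 9/25, 1/25]  (j = 0..2)
p_3 = [0, 22/25, 14/125, 1/125]  (j = 0..3)
p_4 = [0, 3/5, 46/125, 19/625, 1/625]  (j = 0..4)
p_5 = [0, 9/25, 64/125, 3/25, 24/3125, 1/3125]  (j = 0..5)
E[N_5] = Σ j·p_5(j) = 5551/3125;  E[N_5²] = Σ j²·p_5(j) = 11309/3125
Var[N_5] = 11309/3125 − (5551/3125)² = 4527024/9765625


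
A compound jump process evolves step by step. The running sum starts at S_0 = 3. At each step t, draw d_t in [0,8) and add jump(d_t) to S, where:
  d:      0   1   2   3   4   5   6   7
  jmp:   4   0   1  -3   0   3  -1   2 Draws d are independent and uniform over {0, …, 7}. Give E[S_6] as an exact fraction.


15/2

Outcome values over d=0..7: [4, 0, 1, -3, 0, 3, -1, 2]
Σy = 6, Σy² = 40, M = 8
μ = 6/8 = 3/4,  σ² = 40/8 − (3/4)² = 71/16
E[S_6] = 3 + 6·(3/4) = 15/2


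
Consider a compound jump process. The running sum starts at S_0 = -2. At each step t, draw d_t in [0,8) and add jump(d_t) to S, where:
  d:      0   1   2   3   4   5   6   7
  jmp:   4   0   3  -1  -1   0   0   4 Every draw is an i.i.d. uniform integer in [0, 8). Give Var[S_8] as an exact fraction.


263/8

Outcome values over d=0..7: [4, 0, 3, -1, -1, 0, 0, 4]
Σy = 9, Σy² = 43, M = 8
μ = 9/8 = 9/8,  σ² = 43/8 − (9/8)² = 263/64
Independent increments: Var[S_8] = 8·σ² = 8·(263/64) = 263/8


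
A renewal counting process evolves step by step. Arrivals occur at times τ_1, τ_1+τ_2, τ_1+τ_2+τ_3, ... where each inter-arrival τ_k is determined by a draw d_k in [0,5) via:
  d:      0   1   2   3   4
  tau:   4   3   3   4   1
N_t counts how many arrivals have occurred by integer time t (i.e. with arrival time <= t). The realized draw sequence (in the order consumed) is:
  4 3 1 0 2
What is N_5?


draw d_1=4: τ_1=1, arrival time A_1=1
draw d_2=3: τ_2=4, arrival time A_2=5
draw d_3=1: τ_3=3, arrival time A_3=8
draw d_4=0: τ_4=4, arrival time A_4=12
draw d_5=2: τ_5=3, arrival time A_5=15
N_t over t=0..5: 0:0 1:1 2:1 3:1 4:1 5:2

2


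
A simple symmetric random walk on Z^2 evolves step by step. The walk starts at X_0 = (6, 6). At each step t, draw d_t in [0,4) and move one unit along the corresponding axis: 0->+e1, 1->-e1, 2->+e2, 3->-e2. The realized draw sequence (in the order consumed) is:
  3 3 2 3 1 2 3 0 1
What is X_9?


(5, 4)

t=0: X=(6, 6), d=3 → -e2, X_1=(6, 5)
t=1: X=(6, 5), d=3 → -e2, X_2=(6, 4)
t=2: X=(6, 4), d=2 → +e2, X_3=(6, 5)
t=3: X=(6, 5), d=3 → -e2, X_4=(6, 4)
t=4: X=(6, 4), d=1 → -e1, X_5=(5, 4)
t=5: X=(5, 4), d=2 → +e2, X_6=(5, 5)
t=6: X=(5, 5), d=3 → -e2, X_7=(5, 4)
t=7: X=(5, 4), d=0 → +e1, X_8=(6, 4)
t=8: X=(6, 4), d=1 → -e1, X_9=(5, 4)


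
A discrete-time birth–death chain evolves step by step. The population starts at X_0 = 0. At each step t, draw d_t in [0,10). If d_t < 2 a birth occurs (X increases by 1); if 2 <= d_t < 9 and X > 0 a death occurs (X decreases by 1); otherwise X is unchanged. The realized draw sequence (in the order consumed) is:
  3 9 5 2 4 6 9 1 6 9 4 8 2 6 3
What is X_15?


0

t=0: X=0, d=3 → hold, X_1=0
t=1: X=0, d=9 → hold, X_2=0
t=2: X=0, d=5 → hold, X_3=0
t=3: X=0, d=2 → hold, X_4=0
t=4: X=0, d=4 → hold, X_5=0
t=5: X=0, d=6 → hold, X_6=0
t=6: X=0, d=9 → hold, X_7=0
t=7: X=0, d=1 → birth, X_8=1
t=8: X=1, d=6 → death, X_9=0
t=9: X=0, d=9 → hold, X_10=0
t=10: X=0, d=4 → hold, X_11=0
t=11: X=0, d=8 → hold, X_12=0
t=12: X=0, d=2 → hold, X_13=0
t=13: X=0, d=6 → hold, X_14=0
t=14: X=0, d=3 → hold, X_15=0


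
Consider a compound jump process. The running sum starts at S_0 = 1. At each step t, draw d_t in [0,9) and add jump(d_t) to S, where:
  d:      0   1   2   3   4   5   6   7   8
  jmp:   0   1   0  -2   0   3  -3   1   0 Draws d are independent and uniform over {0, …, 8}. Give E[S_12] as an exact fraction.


1

Outcome values over d=0..8: [0, 1, 0, -2, 0, 3, -3, 1, 0]
Σy = 0, Σy² = 24, M = 9
μ = 0/9 = 0,  σ² = 24/9 − (0)² = 8/3
E[S_12] = 1 + 12·(0) = 1


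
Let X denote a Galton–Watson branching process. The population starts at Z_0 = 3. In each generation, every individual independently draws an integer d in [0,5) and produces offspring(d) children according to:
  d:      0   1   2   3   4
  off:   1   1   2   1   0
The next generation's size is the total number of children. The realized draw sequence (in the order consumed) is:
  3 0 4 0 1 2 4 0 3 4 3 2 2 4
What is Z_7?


2

gen 0: Z_0=3, draws=[3, 0, 4], offspring=[1, 1, 0], Z_1=2
gen 1: Z_1=2, draws=[0, 1], offspring=[1, 1], Z_2=2
gen 2: Z_2=2, draws=[2, 4], offspring=[2, 0], Z_3=2
gen 3: Z_3=2, draws=[0, 3], offspring=[1, 1], Z_4=2
gen 4: Z_4=2, draws=[4, 3], offspring=[0, 1], Z_5=1
gen 5: Z_5=1, draws=[2], offspring=[2], Z_6=2
gen 6: Z_6=2, draws=[2, 4], offspring=[2, 0], Z_7=2


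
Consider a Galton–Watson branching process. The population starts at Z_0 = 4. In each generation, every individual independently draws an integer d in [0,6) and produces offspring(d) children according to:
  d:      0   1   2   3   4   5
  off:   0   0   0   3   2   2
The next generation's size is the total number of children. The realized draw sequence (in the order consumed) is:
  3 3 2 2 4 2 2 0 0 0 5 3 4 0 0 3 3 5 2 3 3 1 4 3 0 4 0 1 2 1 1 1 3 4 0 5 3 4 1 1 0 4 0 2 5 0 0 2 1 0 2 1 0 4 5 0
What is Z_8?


gen 0: Z_0=4, draws=[3, 3, 2, 2], offspring=[3, 3, 0, 0], Z_1=6
gen 1: Z_1=6, draws=[4, 2, 2, 0, 0, 0], offspring=[2, 0, 0, 0, 0, 0], Z_2=2
gen 2: Z_2=2, draws=[5, 3], offspring=[2, 3], Z_3=5
gen 3: Z_3=5, draws=[4, 0, 0, 3, 3], offspring=[2, 0, 0, 3, 3], Z_4=8
gen 4: Z_4=8, draws=[5, 2, 3, 3, 1, 4, 3, 0], offspring=[2, 0, 3, 3, 0, 2, 3, 0], Z_5=13
gen 5: Z_5=13, draws=[4, 0, 1, 2, 1, 1, 1, 3, 4, 0, 5, 3, 4], offspring=[2, 0, 0, 0, 0, 0, 0, 3, 2, 0, 2, 3, 2], Z_6=14
gen 6: Z_6=14, draws=[1, 1, 0, 4, 0, 2, 5, 0, 0, 2, 1, 0, 2, 1], offspring=[0, 0, 0, 2, 0, 0, 2, 0, 0, 0, 0, 0, 0, 0], Z_7=4
gen 7: Z_7=4, draws=[0, 4, 5, 0], offspring=[0, 2, 2, 0], Z_8=4

4


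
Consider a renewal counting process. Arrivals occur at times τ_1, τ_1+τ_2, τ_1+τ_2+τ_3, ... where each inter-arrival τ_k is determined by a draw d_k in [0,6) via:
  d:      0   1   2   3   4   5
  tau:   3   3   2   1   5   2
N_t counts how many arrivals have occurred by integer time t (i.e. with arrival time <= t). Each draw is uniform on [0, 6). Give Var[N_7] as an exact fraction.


Inter-arrival values over d=0..5: [3, 3, 2, 1, 5, 2]
Each d has probability 1/6, so the pmf of τ is: f(1) = 1/6, f(2) = 1/3, f(3) = 1/3, f(5) = 1/6
Let p_n(j) = P(N_n = j), with p_0 = [1]. Condition on τ_1: p_n(0) = P(τ > n), and for j >= 1, p_n(j) = Σ_{k<=n} f(k)·p_{n−k}(j−1)
p_1 = [5/6, 1/6]  (j = 0..1)
p_2 = [1/2, 17/36, 1/36]  (j = 0..2)
p_3 = [1/6, 25/36, 29/216, 1/216]  (j = 0..3)
p_4 = [1/6, 17/36, 71/216, 41/1296, 1/1296]  (j = 0..4)
p_5 = [0, 5/12, 101/216, 47/432, 53/7776, 1/7776]  (j = 0..5)
p_6 = [0, 1/4, 35/72, 301/1296, 235/7776, 65/46656, 1/46656]  (j = 0..6)
p_7 = [0, 5/36, 5/12, 455/1296, 665/7776, 353/46656, 77/279936, 1/279936]  (j = 0..7)
E[N_7] = Σ j·p_7(j) = 673819/279936;  E[N_7²] = Σ j²·p_7(j) = 1828771/279936
Var[N_7] = 1828771/279936 − (673819/279936)² = 57906793895/78364164096

57906793895/78364164096


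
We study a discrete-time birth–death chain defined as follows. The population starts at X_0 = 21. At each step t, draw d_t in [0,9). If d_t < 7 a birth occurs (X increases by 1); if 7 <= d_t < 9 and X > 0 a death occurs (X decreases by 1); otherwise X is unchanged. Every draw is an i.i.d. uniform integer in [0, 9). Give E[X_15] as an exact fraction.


88/3

X can drop by at most 1 per step and X_0 = 21 > T = 15, so X_t >= 21 − t >= 6 > 0 for every t <= 15: the floor at 0 (the 'and X > 0' condition) never binds. Hence X_15 = X_0 + Σ_{t<15} Y_t with i.i.d. increments Y_t = y(d_t) ∈ {+1, −1, 0}.
Outcome values over d=0..8: [1, 1, 1, 1, 1, 1, 1, -1, -1]
Σy = 5, Σy² = 9, M = 9
μ = 5/9 = 5/9,  σ² = 9/9 − (5/9)² = 56/81
E[X_15] = 21 + 15·(5/9) = 88/3


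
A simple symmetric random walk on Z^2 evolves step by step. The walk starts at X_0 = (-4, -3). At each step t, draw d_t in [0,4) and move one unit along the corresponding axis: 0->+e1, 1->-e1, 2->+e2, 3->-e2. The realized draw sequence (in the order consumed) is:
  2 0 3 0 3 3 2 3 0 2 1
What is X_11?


t=0: X=(-4, -3), d=2 → +e2, X_1=(-4, -2)
t=1: X=(-4, -2), d=0 → +e1, X_2=(-3, -2)
t=2: X=(-3, -2), d=3 → -e2, X_3=(-3, -3)
t=3: X=(-3, -3), d=0 → +e1, X_4=(-2, -3)
t=4: X=(-2, -3), d=3 → -e2, X_5=(-2, -4)
t=5: X=(-2, -4), d=3 → -e2, X_6=(-2, -5)
t=6: X=(-2, -5), d=2 → +e2, X_7=(-2, -4)
t=7: X=(-2, -4), d=3 → -e2, X_8=(-2, -5)
t=8: X=(-2, -5), d=0 → +e1, X_9=(-1, -5)
t=9: X=(-1, -5), d=2 → +e2, X_10=(-1, -4)
t=10: X=(-1, -4), d=1 → -e1, X_11=(-2, -4)

(-2, -4)


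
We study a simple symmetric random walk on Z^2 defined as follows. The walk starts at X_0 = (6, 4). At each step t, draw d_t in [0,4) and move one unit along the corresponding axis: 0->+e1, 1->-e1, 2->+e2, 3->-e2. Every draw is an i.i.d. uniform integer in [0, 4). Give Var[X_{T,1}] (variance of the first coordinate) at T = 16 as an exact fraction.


8

Outcome values over d=0..3: [1, -1, 0, 0]
Σy = 0, Σy² = 2, M = 4
μ = 0/4 = 0,  σ² = 2/4 − (0)² = 1/2
Independent increments: Var[X_16] = 16·σ² = 16·(1/2) = 8


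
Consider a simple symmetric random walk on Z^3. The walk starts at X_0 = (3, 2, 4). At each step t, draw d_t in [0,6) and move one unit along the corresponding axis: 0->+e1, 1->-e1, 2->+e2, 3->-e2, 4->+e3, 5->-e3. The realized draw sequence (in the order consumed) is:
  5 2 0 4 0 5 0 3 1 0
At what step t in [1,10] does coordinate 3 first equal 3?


1

t=0: X=(3, 2, 4), d=5 → -e3, X_1=(3, 2, 3)
t=1: X=(3, 2, 3), d=2 → +e2, X_2=(3, 3, 3)
t=2: X=(3, 3, 3), d=0 → +e1, X_3=(4, 3, 3)
t=3: X=(4, 3, 3), d=4 → +e3, X_4=(4, 3, 4)
t=4: X=(4, 3, 4), d=0 → +e1, X_5=(5, 3, 4)
t=5: X=(5, 3, 4), d=5 → -e3, X_6=(5, 3, 3)
t=6: X=(5, 3, 3), d=0 → +e1, X_7=(6, 3, 3)
t=7: X=(6, 3, 3), d=3 → -e2, X_8=(6, 2, 3)
t=8: X=(6, 2, 3), d=1 → -e1, X_9=(5, 2, 3)
t=9: X=(5, 2, 3), d=0 → +e1, X_10=(6, 2, 3)


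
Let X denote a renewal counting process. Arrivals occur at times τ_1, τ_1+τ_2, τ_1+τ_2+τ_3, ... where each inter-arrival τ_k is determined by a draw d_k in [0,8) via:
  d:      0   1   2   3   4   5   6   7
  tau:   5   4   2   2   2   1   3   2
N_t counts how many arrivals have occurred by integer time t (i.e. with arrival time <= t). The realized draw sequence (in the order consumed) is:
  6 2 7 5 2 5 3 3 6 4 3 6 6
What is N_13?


7

draw d_1=6: τ_1=3, arrival time A_1=3
draw d_2=2: τ_2=2, arrival time A_2=5
draw d_3=7: τ_3=2, arrival time A_3=7
draw d_4=5: τ_4=1, arrival time A_4=8
draw d_5=2: τ_5=2, arrival time A_5=10
draw d_6=5: τ_6=1, arrival time A_6=11
draw d_7=3: τ_7=2, arrival time A_7=13
draw d_8=3: τ_8=2, arrival time A_8=15
draw d_9=6: τ_9=3, arrival time A_9=18
draw d_10=4: τ_10=2, arrival time A_10=20
draw d_11=3: τ_11=2, arrival time A_11=22
draw d_12=6: τ_12=3, arrival time A_12=25
draw d_13=6: τ_13=3, arrival time A_13=28
N_t over t=0..13: 0:0 1:0 2:0 3:1 4:1 5:2 6:2 7:3 8:4 9:4 10:5 11:6 12:6 13:7


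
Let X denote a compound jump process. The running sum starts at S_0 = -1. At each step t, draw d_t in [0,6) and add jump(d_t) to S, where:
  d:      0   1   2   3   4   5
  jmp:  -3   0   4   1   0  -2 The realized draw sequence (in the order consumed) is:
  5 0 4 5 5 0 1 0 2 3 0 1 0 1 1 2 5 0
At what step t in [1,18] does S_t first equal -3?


t=0: S=-1, d=5, jump=-2, S_1=-3
t=1: S=-3, d=0, jump=-3, S_2=-6
t=2: S=-6, d=4, jump=0, S_3=-6
t=3: S=-6, d=5, jump=-2, S_4=-8
t=4: S=-8, d=5, jump=-2, S_5=-10
t=5: S=-10, d=0, jump=-3, S_6=-13
t=6: S=-13, d=1, jump=0, S_7=-13
t=7: S=-13, d=0, jump=-3, S_8=-16
t=8: S=-16, d=2, jump=4, S_9=-12
t=9: S=-12, d=3, jump=1, S_10=-11
t=10: S=-11, d=0, jump=-3, S_11=-14
t=11: S=-14, d=1, jump=0, S_12=-14
t=12: S=-14, d=0, jump=-3, S_13=-17
t=13: S=-17, d=1, jump=0, S_14=-17
t=14: S=-17, d=1, jump=0, S_15=-17
t=15: S=-17, d=2, jump=4, S_16=-13
t=16: S=-13, d=5, jump=-2, S_17=-15
t=17: S=-15, d=0, jump=-3, S_18=-18

1


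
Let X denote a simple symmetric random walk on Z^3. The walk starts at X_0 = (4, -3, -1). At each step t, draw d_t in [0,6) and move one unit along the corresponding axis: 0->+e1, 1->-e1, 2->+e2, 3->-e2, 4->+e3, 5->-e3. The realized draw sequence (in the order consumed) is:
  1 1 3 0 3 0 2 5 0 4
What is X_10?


(5, -4, -1)

t=0: X=(4, -3, -1), d=1 → -e1, X_1=(3, -3, -1)
t=1: X=(3, -3, -1), d=1 → -e1, X_2=(2, -3, -1)
t=2: X=(2, -3, -1), d=3 → -e2, X_3=(2, -4, -1)
t=3: X=(2, -4, -1), d=0 → +e1, X_4=(3, -4, -1)
t=4: X=(3, -4, -1), d=3 → -e2, X_5=(3, -5, -1)
t=5: X=(3, -5, -1), d=0 → +e1, X_6=(4, -5, -1)
t=6: X=(4, -5, -1), d=2 → +e2, X_7=(4, -4, -1)
t=7: X=(4, -4, -1), d=5 → -e3, X_8=(4, -4, -2)
t=8: X=(4, -4, -2), d=0 → +e1, X_9=(5, -4, -2)
t=9: X=(5, -4, -2), d=4 → +e3, X_10=(5, -4, -1)


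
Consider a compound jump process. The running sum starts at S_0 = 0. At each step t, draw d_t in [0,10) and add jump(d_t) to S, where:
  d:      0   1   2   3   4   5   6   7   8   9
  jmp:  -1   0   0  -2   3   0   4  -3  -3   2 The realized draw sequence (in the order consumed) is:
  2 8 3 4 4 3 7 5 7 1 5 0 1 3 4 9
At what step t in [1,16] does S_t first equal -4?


7

t=0: S=0, d=2, jump=0, S_1=0
t=1: S=0, d=8, jump=-3, S_2=-3
t=2: S=-3, d=3, jump=-2, S_3=-5
t=3: S=-5, d=4, jump=3, S_4=-2
t=4: S=-2, d=4, jump=3, S_5=1
t=5: S=1, d=3, jump=-2, S_6=-1
t=6: S=-1, d=7, jump=-3, S_7=-4
t=7: S=-4, d=5, jump=0, S_8=-4
t=8: S=-4, d=7, jump=-3, S_9=-7
t=9: S=-7, d=1, jump=0, S_10=-7
t=10: S=-7, d=5, jump=0, S_11=-7
t=11: S=-7, d=0, jump=-1, S_12=-8
t=12: S=-8, d=1, jump=0, S_13=-8
t=13: S=-8, d=3, jump=-2, S_14=-10
t=14: S=-10, d=4, jump=3, S_15=-7
t=15: S=-7, d=9, jump=2, S_16=-5


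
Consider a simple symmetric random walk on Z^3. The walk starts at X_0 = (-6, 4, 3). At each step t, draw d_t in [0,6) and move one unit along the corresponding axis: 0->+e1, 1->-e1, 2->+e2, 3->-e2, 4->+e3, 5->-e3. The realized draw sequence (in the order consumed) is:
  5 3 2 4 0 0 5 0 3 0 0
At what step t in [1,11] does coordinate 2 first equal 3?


t=0: X=(-6, 4, 3), d=5 → -e3, X_1=(-6, 4, 2)
t=1: X=(-6, 4, 2), d=3 → -e2, X_2=(-6, 3, 2)
t=2: X=(-6, 3, 2), d=2 → +e2, X_3=(-6, 4, 2)
t=3: X=(-6, 4, 2), d=4 → +e3, X_4=(-6, 4, 3)
t=4: X=(-6, 4, 3), d=0 → +e1, X_5=(-5, 4, 3)
t=5: X=(-5, 4, 3), d=0 → +e1, X_6=(-4, 4, 3)
t=6: X=(-4, 4, 3), d=5 → -e3, X_7=(-4, 4, 2)
t=7: X=(-4, 4, 2), d=0 → +e1, X_8=(-3, 4, 2)
t=8: X=(-3, 4, 2), d=3 → -e2, X_9=(-3, 3, 2)
t=9: X=(-3, 3, 2), d=0 → +e1, X_10=(-2, 3, 2)
t=10: X=(-2, 3, 2), d=0 → +e1, X_11=(-1, 3, 2)

2


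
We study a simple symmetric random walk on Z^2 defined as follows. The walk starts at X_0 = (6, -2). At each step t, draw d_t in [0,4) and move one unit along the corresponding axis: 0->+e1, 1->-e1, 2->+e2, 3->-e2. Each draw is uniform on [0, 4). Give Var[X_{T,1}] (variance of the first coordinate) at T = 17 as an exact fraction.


17/2

Outcome values over d=0..3: [1, -1, 0, 0]
Σy = 0, Σy² = 2, M = 4
μ = 0/4 = 0,  σ² = 2/4 − (0)² = 1/2
Independent increments: Var[X_17] = 17·σ² = 17·(1/2) = 17/2


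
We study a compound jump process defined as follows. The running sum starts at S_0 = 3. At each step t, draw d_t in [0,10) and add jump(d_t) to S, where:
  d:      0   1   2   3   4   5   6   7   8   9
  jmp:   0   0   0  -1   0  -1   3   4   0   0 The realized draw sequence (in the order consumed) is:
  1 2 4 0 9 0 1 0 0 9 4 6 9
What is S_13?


t=0: S=3, d=1, jump=0, S_1=3
t=1: S=3, d=2, jump=0, S_2=3
t=2: S=3, d=4, jump=0, S_3=3
t=3: S=3, d=0, jump=0, S_4=3
t=4: S=3, d=9, jump=0, S_5=3
t=5: S=3, d=0, jump=0, S_6=3
t=6: S=3, d=1, jump=0, S_7=3
t=7: S=3, d=0, jump=0, S_8=3
t=8: S=3, d=0, jump=0, S_9=3
t=9: S=3, d=9, jump=0, S_10=3
t=10: S=3, d=4, jump=0, S_11=3
t=11: S=3, d=6, jump=3, S_12=6
t=12: S=6, d=9, jump=0, S_13=6

6


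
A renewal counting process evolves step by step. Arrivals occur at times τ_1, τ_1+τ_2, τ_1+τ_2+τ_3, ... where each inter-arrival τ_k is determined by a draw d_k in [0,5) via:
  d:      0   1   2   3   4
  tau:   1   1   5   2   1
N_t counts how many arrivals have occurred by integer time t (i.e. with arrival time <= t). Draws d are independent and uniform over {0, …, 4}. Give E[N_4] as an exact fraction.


Inter-arrival values over d=0..4: [1, 1, 5, 2, 1]
Each d has probability 1/5, so the pmf of τ is: f(1) = 3/5, f(2) = 1/5, f(5) = 1/5
Renewal equation for m(n) = E[N_n]: condition on τ_1 = k (if k <= n, one arrival plus a fresh copy on the remaining n−k steps): m(n) = F(n) + Σ_{k<=n} f(k)·m(n−k), where F(n) = P(τ <= n) and m(0) = 0
m(1) = F(1) = 3/5
m(2) = F(2) + f(1)·m(1) = 4/5 + 3/5·3/5 = 29/25
m(3) = F(3) + f(1)·m(2) + f(2)·m(1) = 4/5 + 3/5·29/25 + 1/5·3/5 = 202/125
m(4) = F(4) + f(1)·m(3) + f(2)·m(2) = 4/5 + 3/5·202/125 + 1/5·29/25 = 1251/625
E[N_4] = m(4) = 1251/625

1251/625


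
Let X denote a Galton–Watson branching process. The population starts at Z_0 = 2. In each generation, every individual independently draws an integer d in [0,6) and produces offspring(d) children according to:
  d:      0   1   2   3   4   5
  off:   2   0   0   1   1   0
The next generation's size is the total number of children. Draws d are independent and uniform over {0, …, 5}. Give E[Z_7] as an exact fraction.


Outcome values over d=0..5: [2, 0, 0, 1, 1, 0]
Σy = 4, Σy² = 6, M = 6
μ = 4/6 = 2/3,  σ² = 6/6 − (2/3)² = 5/9
E[Z_0] = 2
E[Z_1] = 2/3·E[Z_0] = 4/3
E[Z_2] = 2/3·E[Z_1] = 8/9
E[Z_3] = 2/3·E[Z_2] = 16/27
E[Z_4] = 2/3·E[Z_3] = 32/81
E[Z_5] = 2/3·E[Z_4] = 64/243
E[Z_6] = 2/3·E[Z_5] = 128/729
E[Z_7] = 2/3·E[Z_6] = 256/2187

256/2187


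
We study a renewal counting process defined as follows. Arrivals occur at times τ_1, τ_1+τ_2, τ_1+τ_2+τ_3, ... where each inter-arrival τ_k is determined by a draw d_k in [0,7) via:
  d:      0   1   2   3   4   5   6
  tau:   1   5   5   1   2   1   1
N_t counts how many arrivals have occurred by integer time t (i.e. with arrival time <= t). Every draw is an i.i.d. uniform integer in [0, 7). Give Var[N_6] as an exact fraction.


25250262890/13841287201

Inter-arrival values over d=0..6: [1, 5, 5, 1, 2, 1, 1]
Each d has probability 1/7, so the pmf of τ is: f(1) = 4/7, f(2) = 1/7, f(5) = 2/7
Let p_n(j) = P(N_n = j), with p_0 = [1]. Condition on τ_1: p_n(0) = P(τ > n), and for j >= 1, p_n(j) = Σ_{k<=n} f(k)·p_{n−k}(j−1)
p_1 = [3/7, 4/7]  (j = 0..1)
p_2 = [2/7, 19/49, 16/49]  (j = 0..2)
p_3 = [2/7, 11/49, 104/343, 64/343]  (j = 0..3)
p_4 = [2/7, 10/49, 9/49, 528/2401, 256/2401]  (j = 0..4)
p_5 = [0, 24/49, 51/343, 356/2401, 2560/16807, 1024/16807]  (j = 0..5)
p_6 = [0, 8/49, 162/343, 267/2401, 1952/16807, 12032/117649, 4096/117649]  (j = 0..6)
E[N_6] = Σ j·p_6(j) = 308981/117649;  E[N_6²] = Σ j²·p_6(j) = 1026099/117649
Var[N_6] = 1026099/117649 − (308981/117649)² = 25250262890/13841287201


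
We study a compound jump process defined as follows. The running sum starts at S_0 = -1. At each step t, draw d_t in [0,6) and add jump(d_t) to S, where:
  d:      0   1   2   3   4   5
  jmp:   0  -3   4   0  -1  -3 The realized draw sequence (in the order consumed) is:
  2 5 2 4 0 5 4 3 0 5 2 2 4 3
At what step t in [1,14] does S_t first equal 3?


1

t=0: S=-1, d=2, jump=4, S_1=3
t=1: S=3, d=5, jump=-3, S_2=0
t=2: S=0, d=2, jump=4, S_3=4
t=3: S=4, d=4, jump=-1, S_4=3
t=4: S=3, d=0, jump=0, S_5=3
t=5: S=3, d=5, jump=-3, S_6=0
t=6: S=0, d=4, jump=-1, S_7=-1
t=7: S=-1, d=3, jump=0, S_8=-1
t=8: S=-1, d=0, jump=0, S_9=-1
t=9: S=-1, d=5, jump=-3, S_10=-4
t=10: S=-4, d=2, jump=4, S_11=0
t=11: S=0, d=2, jump=4, S_12=4
t=12: S=4, d=4, jump=-1, S_13=3
t=13: S=3, d=3, jump=0, S_14=3


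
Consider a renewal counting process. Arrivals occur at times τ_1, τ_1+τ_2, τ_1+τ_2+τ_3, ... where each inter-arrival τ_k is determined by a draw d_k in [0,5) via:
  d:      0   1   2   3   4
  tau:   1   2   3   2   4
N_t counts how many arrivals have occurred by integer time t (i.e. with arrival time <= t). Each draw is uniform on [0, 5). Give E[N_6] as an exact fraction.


35981/15625

Inter-arrival values over d=0..4: [1, 2, 3, 2, 4]
Each d has probability 1/5, so the pmf of τ is: f(1) = 1/5, f(2) = 2/5, f(3) = 1/5, f(4) = 1/5
Renewal equation for m(n) = E[N_n]: condition on τ_1 = k (if k <= n, one arrival plus a fresh copy on the remaining n−k steps): m(n) = F(n) + Σ_{k<=n} f(k)·m(n−k), where F(n) = P(τ <= n) and m(0) = 0
m(1) = F(1) = 1/5
m(2) = F(2) + f(1)·m(1) = 3/5 + 1/5·1/5 = 16/25
m(3) = F(3) + f(1)·m(2) + f(2)·m(1) = 4/5 + 1/5·16/25 + 2/5·1/5 = 126/125
m(4) = F(4) + f(1)·m(3) + f(2)·m(2) + f(3)·m(1) = 1 + 1/5·126/125 + 2/5·16/25 + 1/5·1/5 = 936/625
m(5) = F(5) + f(1)·m(4) + f(2)·m(3) + f(3)·m(2) + f(4)·m(1) = 1 + 1/5·936/625 + 2/5·126/125 + 1/5·16/25 + 1/5·1/5 = 5846/3125
m(6) = F(6) + f(1)·m(5) + f(2)·m(4) + f(3)·m(3) + f(4)·m(2) = 1 + 1/5·5846/3125 + 2/5·936/625 + 1/5·126/125 + 1/5·16/25 = 35981/15625
E[N_6] = m(6) = 35981/15625


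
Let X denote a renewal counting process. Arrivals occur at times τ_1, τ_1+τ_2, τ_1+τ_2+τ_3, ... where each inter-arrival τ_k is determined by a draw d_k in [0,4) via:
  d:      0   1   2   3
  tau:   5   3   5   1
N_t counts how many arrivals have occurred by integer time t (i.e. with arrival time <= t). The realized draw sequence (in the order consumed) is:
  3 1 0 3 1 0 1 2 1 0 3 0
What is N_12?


4

draw d_1=3: τ_1=1, arrival time A_1=1
draw d_2=1: τ_2=3, arrival time A_2=4
draw d_3=0: τ_3=5, arrival time A_3=9
draw d_4=3: τ_4=1, arrival time A_4=10
draw d_5=1: τ_5=3, arrival time A_5=13
draw d_6=0: τ_6=5, arrival time A_6=18
draw d_7=1: τ_7=3, arrival time A_7=21
draw d_8=2: τ_8=5, arrival time A_8=26
draw d_9=1: τ_9=3, arrival time A_9=29
draw d_10=0: τ_10=5, arrival time A_10=34
draw d_11=3: τ_11=1, arrival time A_11=35
draw d_12=0: τ_12=5, arrival time A_12=40
N_t over t=0..12: 0:0 1:1 2:1 3:1 4:2 5:2 6:2 7:2 8:2 9:3 10:4 11:4 12:4


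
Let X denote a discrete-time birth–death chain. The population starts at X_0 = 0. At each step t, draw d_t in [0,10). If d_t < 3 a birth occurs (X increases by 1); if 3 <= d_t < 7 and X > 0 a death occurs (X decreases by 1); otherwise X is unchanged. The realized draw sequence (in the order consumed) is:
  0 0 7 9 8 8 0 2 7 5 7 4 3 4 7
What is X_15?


0

t=0: X=0, d=0 → birth, X_1=1
t=1: X=1, d=0 → birth, X_2=2
t=2: X=2, d=7 → hold, X_3=2
t=3: X=2, d=9 → hold, X_4=2
t=4: X=2, d=8 → hold, X_5=2
t=5: X=2, d=8 → hold, X_6=2
t=6: X=2, d=0 → birth, X_7=3
t=7: X=3, d=2 → birth, X_8=4
t=8: X=4, d=7 → hold, X_9=4
t=9: X=4, d=5 → death, X_10=3
t=10: X=3, d=7 → hold, X_11=3
t=11: X=3, d=4 → death, X_12=2
t=12: X=2, d=3 → death, X_13=1
t=13: X=1, d=4 → death, X_14=0
t=14: X=0, d=7 → hold, X_15=0


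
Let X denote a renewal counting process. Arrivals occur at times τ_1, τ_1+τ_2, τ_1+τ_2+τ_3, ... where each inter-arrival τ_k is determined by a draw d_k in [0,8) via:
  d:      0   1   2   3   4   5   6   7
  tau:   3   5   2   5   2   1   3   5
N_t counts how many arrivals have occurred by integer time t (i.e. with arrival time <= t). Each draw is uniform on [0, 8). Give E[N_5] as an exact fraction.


Inter-arrival values over d=0..7: [3, 5, 2, 5, 2, 1, 3, 5]
Each d has probability 1/8, so the pmf of τ is: f(1) = 1/8, f(2) = 1/4, f(3) = 1/4, f(5) = 3/8
Renewal equation for m(n) = E[N_n]: condition on τ_1 = k (if k <= n, one arrival plus a fresh copy on the remaining n−k steps): m(n) = F(n) + Σ_{k<=n} f(k)·m(n−k), where F(n) = P(τ <= n) and m(0) = 0
m(1) = F(1) = 1/8
m(2) = F(2) + f(1)·m(1) = 3/8 + 1/8·1/8 = 25/64
m(3) = F(3) + f(1)·m(2) + f(2)·m(1) = 5/8 + 1/8·25/64 + 1/4·1/8 = 361/512
m(4) = F(4) + f(1)·m(3) + f(2)·m(2) + f(3)·m(1) = 5/8 + 1/8·361/512 + 1/4·25/64 + 1/4·1/8 = 3449/4096
m(5) = F(5) + f(1)·m(4) + f(2)·m(3) + f(3)·m(2) = 1 + 1/8·3449/4096 + 1/4·361/512 + 1/4·25/64 = 45193/32768
E[N_5] = m(5) = 45193/32768

45193/32768


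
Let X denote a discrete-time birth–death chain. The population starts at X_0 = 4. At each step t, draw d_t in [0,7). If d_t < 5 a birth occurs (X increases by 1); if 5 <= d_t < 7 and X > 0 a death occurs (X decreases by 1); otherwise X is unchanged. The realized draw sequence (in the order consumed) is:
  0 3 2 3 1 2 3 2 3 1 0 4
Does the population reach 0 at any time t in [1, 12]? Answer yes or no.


t=0: X=4, d=0 → birth, X_1=5
t=1: X=5, d=3 → birth, X_2=6
t=2: X=6, d=2 → birth, X_3=7
t=3: X=7, d=3 → birth, X_4=8
t=4: X=8, d=1 → birth, X_5=9
t=5: X=9, d=2 → birth, X_6=10
t=6: X=10, d=3 → birth, X_7=11
t=7: X=11, d=2 → birth, X_8=12
t=8: X=12, d=3 → birth, X_9=13
t=9: X=13, d=1 → birth, X_10=14
t=10: X=14, d=0 → birth, X_11=15
t=11: X=15, d=4 → birth, X_12=16

no


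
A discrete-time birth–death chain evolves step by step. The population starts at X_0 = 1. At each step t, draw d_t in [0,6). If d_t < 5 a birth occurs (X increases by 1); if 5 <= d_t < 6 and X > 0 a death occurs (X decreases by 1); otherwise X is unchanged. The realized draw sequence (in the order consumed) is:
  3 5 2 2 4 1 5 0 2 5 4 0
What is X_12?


t=0: X=1, d=3 → birth, X_1=2
t=1: X=2, d=5 → death, X_2=1
t=2: X=1, d=2 → birth, X_3=2
t=3: X=2, d=2 → birth, X_4=3
t=4: X=3, d=4 → birth, X_5=4
t=5: X=4, d=1 → birth, X_6=5
t=6: X=5, d=5 → death, X_7=4
t=7: X=4, d=0 → birth, X_8=5
t=8: X=5, d=2 → birth, X_9=6
t=9: X=6, d=5 → death, X_10=5
t=10: X=5, d=4 → birth, X_11=6
t=11: X=6, d=0 → birth, X_12=7

7


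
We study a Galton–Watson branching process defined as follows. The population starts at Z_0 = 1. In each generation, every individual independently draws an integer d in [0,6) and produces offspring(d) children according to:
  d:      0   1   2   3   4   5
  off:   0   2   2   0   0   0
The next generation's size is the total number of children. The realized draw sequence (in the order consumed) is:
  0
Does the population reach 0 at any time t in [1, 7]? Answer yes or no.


gen 0: Z_0=1, draws=[0], offspring=[0], Z_1=0
gen 1: Z_1=0, draws=[], offspring=[], Z_2=0
gen 2: Z_2=0, draws=[], offspring=[], Z_3=0
gen 3: Z_3=0, draws=[], offspring=[], Z_4=0
gen 4: Z_4=0, draws=[], offspring=[], Z_5=0
gen 5: Z_5=0, draws=[], offspring=[], Z_6=0
gen 6: Z_6=0, draws=[], offspring=[], Z_7=0

yes


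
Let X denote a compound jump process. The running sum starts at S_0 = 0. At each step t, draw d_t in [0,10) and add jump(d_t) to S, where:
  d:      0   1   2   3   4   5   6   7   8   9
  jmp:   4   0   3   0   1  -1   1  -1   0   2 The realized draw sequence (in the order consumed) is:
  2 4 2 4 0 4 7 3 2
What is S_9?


t=0: S=0, d=2, jump=3, S_1=3
t=1: S=3, d=4, jump=1, S_2=4
t=2: S=4, d=2, jump=3, S_3=7
t=3: S=7, d=4, jump=1, S_4=8
t=4: S=8, d=0, jump=4, S_5=12
t=5: S=12, d=4, jump=1, S_6=13
t=6: S=13, d=7, jump=-1, S_7=12
t=7: S=12, d=3, jump=0, S_8=12
t=8: S=12, d=2, jump=3, S_9=15

15


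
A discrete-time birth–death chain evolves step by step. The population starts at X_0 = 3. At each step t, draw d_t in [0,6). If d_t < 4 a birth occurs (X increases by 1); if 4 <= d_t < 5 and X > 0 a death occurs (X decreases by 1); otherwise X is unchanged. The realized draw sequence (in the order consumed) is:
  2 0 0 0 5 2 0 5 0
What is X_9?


10

t=0: X=3, d=2 → birth, X_1=4
t=1: X=4, d=0 → birth, X_2=5
t=2: X=5, d=0 → birth, X_3=6
t=3: X=6, d=0 → birth, X_4=7
t=4: X=7, d=5 → hold, X_5=7
t=5: X=7, d=2 → birth, X_6=8
t=6: X=8, d=0 → birth, X_7=9
t=7: X=9, d=5 → hold, X_8=9
t=8: X=9, d=0 → birth, X_9=10


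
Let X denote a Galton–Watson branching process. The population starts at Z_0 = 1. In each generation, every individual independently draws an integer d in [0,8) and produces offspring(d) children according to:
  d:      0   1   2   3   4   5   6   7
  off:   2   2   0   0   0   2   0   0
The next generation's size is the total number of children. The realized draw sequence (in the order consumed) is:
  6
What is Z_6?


0

gen 0: Z_0=1, draws=[6], offspring=[0], Z_1=0
gen 1: Z_1=0, draws=[], offspring=[], Z_2=0
gen 2: Z_2=0, draws=[], offspring=[], Z_3=0
gen 3: Z_3=0, draws=[], offspring=[], Z_4=0
gen 4: Z_4=0, draws=[], offspring=[], Z_5=0
gen 5: Z_5=0, draws=[], offspring=[], Z_6=0


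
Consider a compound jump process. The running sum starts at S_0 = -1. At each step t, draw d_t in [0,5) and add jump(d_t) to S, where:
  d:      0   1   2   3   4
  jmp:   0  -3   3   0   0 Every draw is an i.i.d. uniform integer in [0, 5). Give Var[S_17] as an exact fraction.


306/5

Outcome values over d=0..4: [0, -3, 3, 0, 0]
Σy = 0, Σy² = 18, M = 5
μ = 0/5 = 0,  σ² = 18/5 − (0)² = 18/5
Independent increments: Var[S_17] = 17·σ² = 17·(18/5) = 306/5


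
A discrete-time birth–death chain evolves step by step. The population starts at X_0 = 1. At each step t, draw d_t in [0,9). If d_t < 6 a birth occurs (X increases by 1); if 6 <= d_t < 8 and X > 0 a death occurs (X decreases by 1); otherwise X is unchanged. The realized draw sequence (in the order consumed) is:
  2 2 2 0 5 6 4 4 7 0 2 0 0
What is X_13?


t=0: X=1, d=2 → birth, X_1=2
t=1: X=2, d=2 → birth, X_2=3
t=2: X=3, d=2 → birth, X_3=4
t=3: X=4, d=0 → birth, X_4=5
t=4: X=5, d=5 → birth, X_5=6
t=5: X=6, d=6 → death, X_6=5
t=6: X=5, d=4 → birth, X_7=6
t=7: X=6, d=4 → birth, X_8=7
t=8: X=7, d=7 → death, X_9=6
t=9: X=6, d=0 → birth, X_10=7
t=10: X=7, d=2 → birth, X_11=8
t=11: X=8, d=0 → birth, X_12=9
t=12: X=9, d=0 → birth, X_13=10

10
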